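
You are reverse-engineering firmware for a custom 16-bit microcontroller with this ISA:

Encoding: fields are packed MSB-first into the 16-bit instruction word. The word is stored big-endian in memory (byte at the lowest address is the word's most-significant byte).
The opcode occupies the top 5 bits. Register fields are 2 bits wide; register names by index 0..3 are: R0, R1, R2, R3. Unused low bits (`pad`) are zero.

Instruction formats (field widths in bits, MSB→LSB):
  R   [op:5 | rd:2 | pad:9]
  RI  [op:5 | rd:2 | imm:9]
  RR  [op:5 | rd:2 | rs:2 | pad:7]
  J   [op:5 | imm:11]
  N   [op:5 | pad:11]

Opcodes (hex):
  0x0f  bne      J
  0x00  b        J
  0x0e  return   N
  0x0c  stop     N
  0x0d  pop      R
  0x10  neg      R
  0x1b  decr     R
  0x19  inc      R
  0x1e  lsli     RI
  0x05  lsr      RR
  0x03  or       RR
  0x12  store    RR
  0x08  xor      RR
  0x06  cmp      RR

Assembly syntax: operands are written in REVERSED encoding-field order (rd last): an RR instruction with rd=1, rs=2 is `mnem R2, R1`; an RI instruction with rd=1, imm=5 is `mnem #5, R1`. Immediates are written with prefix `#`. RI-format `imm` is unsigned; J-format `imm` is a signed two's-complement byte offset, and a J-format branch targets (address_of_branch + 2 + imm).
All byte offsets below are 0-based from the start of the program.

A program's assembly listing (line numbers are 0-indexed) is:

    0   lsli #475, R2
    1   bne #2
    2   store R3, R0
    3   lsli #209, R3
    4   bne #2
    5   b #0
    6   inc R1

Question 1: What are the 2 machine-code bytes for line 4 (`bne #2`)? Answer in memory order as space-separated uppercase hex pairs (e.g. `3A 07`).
line 4 (bne): pack op=0xf:5|imm=2:11 = 0x7802; big→ 78 02

78 02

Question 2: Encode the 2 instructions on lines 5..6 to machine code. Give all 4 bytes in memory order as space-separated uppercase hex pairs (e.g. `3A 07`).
00 00 CA 00

L5: b op=0x0:5|imm=0:11 ⇒ 0x0000 ⇒ big 00 00
L6: inc op=0x19:5|rd=1:2|pad=0:9 ⇒ 0xca00 ⇒ big ca 00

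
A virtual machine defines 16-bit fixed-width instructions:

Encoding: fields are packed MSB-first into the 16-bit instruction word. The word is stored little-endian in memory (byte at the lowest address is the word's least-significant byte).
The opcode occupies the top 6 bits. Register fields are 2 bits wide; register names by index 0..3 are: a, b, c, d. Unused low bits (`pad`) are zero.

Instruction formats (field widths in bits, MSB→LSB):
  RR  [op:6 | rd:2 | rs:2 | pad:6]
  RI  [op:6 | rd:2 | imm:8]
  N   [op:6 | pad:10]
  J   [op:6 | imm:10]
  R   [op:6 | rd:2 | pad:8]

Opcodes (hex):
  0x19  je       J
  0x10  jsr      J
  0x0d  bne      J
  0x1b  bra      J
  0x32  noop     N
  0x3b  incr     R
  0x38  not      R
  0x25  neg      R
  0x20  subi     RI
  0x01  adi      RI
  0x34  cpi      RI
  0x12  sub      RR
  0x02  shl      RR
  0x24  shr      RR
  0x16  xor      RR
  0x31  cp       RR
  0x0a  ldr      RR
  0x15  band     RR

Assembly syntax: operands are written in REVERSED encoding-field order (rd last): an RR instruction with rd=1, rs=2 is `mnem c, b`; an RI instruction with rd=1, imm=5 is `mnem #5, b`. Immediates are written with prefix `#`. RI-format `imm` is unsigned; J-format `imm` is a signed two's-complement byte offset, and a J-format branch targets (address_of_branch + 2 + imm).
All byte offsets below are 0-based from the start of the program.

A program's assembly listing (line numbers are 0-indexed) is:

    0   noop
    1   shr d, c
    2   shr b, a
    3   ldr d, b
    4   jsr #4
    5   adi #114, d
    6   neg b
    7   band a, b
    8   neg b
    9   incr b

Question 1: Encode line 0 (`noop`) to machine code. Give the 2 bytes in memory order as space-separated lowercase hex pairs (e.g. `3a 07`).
00 c8

0. noop fields op=0x32:6|pad=0:10 → word c800h → 00 c8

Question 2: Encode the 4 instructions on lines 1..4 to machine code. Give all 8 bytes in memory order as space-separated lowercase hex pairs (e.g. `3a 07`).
c0 92 40 90 c0 29 04 40

line 1 (shr): pack op=0x24:6|rd=2:2|rs=3:2|pad=0:6 = 0x92c0; little→ c0 92
line 2 (shr): pack op=0x24:6|rd=0:2|rs=1:2|pad=0:6 = 0x9040; little→ 40 90
line 3 (ldr): pack op=0xa:6|rd=1:2|rs=3:2|pad=0:6 = 0x29c0; little→ c0 29
line 4 (jsr): pack op=0x10:6|imm=4:10 = 0x4004; little→ 04 40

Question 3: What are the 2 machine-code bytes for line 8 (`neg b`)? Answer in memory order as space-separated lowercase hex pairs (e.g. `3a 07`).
line 8 (neg): pack op=0x25:6|rd=1:2|pad=0:8 = 0x9500; little→ 00 95

00 95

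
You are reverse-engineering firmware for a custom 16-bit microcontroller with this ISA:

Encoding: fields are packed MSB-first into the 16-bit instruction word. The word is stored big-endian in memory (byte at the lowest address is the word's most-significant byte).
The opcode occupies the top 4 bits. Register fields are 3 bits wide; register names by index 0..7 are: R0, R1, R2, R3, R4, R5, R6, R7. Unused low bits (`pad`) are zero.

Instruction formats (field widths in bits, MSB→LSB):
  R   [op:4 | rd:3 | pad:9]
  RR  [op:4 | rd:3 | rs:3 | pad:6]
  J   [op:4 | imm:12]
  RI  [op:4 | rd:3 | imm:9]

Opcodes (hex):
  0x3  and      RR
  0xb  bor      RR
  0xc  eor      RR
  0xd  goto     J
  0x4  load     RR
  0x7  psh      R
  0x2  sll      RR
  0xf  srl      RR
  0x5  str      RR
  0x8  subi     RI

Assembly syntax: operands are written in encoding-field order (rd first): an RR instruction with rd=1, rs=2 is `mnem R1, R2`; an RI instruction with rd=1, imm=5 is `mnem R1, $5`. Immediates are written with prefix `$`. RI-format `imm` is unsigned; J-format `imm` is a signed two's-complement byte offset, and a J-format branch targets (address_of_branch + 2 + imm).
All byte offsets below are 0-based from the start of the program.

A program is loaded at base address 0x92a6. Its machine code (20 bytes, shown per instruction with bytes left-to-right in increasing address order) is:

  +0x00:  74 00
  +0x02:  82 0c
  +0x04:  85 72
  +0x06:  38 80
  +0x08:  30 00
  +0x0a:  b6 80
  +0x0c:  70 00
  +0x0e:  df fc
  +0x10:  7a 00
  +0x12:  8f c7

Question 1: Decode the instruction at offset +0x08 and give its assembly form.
[08] 30 00 → 0x3000
  top 4b → 0x3 → and [RR]
  rd: (w>>9)&0x7=0x0 → R0
  rs: (w>>6)&0x7=0x0 → R0

and R0, R0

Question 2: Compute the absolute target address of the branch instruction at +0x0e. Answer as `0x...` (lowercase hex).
0x92b2

[0e] df fc → 0xdffc
  top 4b → 0xd → goto [J]
  imm: (w>>0)&0xfff=0xffc (s12→-4) → $-4
  target = base 0x92a6 + off 0x0e + 2 + imm -4 = 0x92b2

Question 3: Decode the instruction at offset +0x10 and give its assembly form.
off 0x10: read 7a 00 as big → 0x7a00
  op=0x7a00>>12=0x7 ⇒ psh (R)
  rd: (w>>9)&0x7=0x5 → R5

psh R5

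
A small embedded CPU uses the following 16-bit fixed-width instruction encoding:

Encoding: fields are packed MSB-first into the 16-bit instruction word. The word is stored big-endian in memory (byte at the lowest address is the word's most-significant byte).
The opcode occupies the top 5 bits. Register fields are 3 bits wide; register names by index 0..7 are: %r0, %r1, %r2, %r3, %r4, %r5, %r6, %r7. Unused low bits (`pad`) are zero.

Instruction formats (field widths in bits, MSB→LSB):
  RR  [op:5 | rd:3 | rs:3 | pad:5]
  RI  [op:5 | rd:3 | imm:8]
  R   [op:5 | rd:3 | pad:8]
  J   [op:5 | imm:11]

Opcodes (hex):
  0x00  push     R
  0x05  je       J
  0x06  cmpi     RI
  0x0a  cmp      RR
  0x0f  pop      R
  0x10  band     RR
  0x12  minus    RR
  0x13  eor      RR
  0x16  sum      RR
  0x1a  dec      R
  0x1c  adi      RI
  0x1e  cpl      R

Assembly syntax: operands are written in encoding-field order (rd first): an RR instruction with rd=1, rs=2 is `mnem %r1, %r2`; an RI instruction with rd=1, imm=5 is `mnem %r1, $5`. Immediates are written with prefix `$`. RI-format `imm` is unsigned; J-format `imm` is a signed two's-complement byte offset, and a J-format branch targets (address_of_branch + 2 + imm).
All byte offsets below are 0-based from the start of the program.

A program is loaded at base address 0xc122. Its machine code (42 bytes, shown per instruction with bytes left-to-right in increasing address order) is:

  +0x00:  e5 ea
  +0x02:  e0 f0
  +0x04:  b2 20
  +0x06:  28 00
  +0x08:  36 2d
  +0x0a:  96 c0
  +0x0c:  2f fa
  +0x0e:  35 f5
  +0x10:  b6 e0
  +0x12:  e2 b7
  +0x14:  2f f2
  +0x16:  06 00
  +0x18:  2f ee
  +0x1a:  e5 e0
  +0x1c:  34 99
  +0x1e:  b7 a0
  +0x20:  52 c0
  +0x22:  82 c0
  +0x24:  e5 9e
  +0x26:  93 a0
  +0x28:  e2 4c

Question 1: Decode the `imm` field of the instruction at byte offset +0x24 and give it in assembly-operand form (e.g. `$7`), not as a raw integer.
$158

@+24  big-endian(e5 9e) = 0xe59e
  top 5b → 0x1c → adi [RI]
  rd: (w>>8)&0x7=0x5 → %r5
  imm: (w>>0)&0xff=0x9e → $158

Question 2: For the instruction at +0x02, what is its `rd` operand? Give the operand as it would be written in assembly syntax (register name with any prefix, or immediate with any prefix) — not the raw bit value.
off 0x02: read e0 f0 as big → 0xe0f0
  top 5b → 0x1c → adi [RI]
  rd@[10:8]=0x0 ⇒ %r0
  imm@[7:0]=0xf0 ⇒ $240

%r0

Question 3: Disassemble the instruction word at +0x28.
adi %r2, $76

[28] e2 4c → 0xe24c
  op=0xe24c>>11=0x1c ⇒ adi (RI)
  rd@[10:8]=0x2 ⇒ %r2
  imm@[7:0]=0x4c ⇒ $76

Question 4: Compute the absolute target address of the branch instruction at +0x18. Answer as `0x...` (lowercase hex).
@+18  big-endian(2f ee) = 0x2fee
  opcode bits[15:11]=0x5: je/J
  [10:0] imm=2030 (s11→-18) = $-18
  target = base 0xc122 + off 0x18 + 2 + imm -18 = 0xc12a

0xc12a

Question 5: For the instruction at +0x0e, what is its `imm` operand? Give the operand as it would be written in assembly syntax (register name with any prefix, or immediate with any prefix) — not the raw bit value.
$245

+0x0e: 35 f5 ⇒ word 0x35f5 (big)
  op=0x35f5>>11=0x6 ⇒ cmpi (RI)
  rd: (w>>8)&0x7=0x5 → %r5
  imm: (w>>0)&0xff=0xf5 → $245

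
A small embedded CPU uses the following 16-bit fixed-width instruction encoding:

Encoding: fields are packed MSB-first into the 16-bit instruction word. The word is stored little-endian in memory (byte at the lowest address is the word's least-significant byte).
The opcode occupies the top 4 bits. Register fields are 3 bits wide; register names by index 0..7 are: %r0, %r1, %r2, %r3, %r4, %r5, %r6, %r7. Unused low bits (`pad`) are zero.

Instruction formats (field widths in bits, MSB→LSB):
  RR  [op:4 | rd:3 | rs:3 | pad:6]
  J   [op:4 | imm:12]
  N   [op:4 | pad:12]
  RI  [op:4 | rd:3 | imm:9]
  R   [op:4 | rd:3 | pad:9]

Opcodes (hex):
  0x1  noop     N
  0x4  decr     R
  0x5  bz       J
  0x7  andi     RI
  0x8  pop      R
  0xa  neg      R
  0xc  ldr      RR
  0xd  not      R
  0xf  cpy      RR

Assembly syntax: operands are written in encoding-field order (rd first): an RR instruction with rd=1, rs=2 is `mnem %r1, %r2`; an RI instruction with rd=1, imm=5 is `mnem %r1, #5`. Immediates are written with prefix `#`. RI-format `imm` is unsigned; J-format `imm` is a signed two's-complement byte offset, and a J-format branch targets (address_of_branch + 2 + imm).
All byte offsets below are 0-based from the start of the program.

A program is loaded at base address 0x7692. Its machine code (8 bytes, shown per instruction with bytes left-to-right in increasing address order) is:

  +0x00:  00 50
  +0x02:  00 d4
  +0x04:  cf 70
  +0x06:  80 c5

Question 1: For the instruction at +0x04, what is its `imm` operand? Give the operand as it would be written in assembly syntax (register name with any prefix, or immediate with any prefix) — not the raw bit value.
off 0x04: read cf 70 as little → 0x70cf
  op=0x70cf>>12=0x7 ⇒ andi (RI)
  rd: (w>>9)&0x7=0x0 → %r0
  imm: (w>>0)&0x1ff=0xcf → #207

#207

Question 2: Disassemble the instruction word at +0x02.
[02] 00 d4 → 0xd400
  top 4b → 0xd → not [R]
  [11:9] rd=2 = %r2

not %r2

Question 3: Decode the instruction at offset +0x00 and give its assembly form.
[00] 00 50 → 0x5000
  top 4b → 0x5 → bz [J]
  [11:0] imm=0 = #0

bz #0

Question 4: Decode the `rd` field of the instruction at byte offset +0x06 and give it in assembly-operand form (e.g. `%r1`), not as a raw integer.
@+06  little-endian(80 c5) = 0xc580
  opcode bits[15:12]=0xc: ldr/RR
  rd: (w>>9)&0x7=0x2 → %r2
  rs: (w>>6)&0x7=0x6 → %r6

%r2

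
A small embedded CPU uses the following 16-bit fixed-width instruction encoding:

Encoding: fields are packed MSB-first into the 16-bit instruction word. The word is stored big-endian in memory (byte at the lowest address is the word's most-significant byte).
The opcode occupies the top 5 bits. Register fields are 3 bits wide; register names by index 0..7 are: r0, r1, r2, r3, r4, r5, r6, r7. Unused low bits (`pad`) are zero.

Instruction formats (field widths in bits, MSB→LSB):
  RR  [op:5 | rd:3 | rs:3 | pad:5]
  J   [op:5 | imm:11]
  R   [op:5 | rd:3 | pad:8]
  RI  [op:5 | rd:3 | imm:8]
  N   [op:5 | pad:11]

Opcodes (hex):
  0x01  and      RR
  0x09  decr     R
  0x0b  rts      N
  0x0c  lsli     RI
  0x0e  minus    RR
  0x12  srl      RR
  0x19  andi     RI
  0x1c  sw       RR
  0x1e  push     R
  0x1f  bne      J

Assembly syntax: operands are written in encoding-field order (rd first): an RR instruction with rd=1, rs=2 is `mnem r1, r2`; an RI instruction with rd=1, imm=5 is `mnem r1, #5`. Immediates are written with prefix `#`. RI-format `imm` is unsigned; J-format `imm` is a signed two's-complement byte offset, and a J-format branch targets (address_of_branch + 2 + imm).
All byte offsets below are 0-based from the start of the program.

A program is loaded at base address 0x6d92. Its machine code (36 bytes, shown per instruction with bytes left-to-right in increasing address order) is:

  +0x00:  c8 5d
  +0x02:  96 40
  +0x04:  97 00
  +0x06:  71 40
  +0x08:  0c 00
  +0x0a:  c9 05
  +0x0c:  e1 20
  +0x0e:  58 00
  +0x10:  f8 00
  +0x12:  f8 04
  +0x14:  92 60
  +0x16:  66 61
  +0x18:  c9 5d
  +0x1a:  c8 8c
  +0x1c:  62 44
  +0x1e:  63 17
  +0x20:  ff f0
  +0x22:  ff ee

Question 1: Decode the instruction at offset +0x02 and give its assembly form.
@+02  big-endian(96 40) = 0x9640
  opcode bits[15:11]=0x12: srl/RR
  rd@[10:8]=0x6 ⇒ r6
  rs@[7:5]=0x2 ⇒ r2

srl r6, r2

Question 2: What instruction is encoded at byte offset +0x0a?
andi r1, #5

@+0a  big-endian(c9 05) = 0xc905
  op=0xc905>>11=0x19 ⇒ andi (RI)
  rd@[10:8]=0x1 ⇒ r1
  imm@[7:0]=0x5 ⇒ #5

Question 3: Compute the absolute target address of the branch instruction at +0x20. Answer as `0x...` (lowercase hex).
[20] ff f0 → 0xfff0
  top 5b → 0x1f → bne [J]
  [10:0] imm=2032 (s11→-16) = #-16
  target = base 0x6d92 + off 0x20 + 2 + imm -16 = 0x6da4

0x6da4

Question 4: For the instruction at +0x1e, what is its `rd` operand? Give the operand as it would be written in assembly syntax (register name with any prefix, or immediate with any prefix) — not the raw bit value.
@+1e  big-endian(63 17) = 0x6317
  top 5b → 0xc → lsli [RI]
  rd@[10:8]=0x3 ⇒ r3
  imm@[7:0]=0x17 ⇒ #23

r3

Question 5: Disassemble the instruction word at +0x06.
off 0x06: read 71 40 as big → 0x7140
  opcode bits[15:11]=0xe: minus/RR
  [10:8] rd=1 = r1
  [7:5] rs=2 = r2

minus r1, r2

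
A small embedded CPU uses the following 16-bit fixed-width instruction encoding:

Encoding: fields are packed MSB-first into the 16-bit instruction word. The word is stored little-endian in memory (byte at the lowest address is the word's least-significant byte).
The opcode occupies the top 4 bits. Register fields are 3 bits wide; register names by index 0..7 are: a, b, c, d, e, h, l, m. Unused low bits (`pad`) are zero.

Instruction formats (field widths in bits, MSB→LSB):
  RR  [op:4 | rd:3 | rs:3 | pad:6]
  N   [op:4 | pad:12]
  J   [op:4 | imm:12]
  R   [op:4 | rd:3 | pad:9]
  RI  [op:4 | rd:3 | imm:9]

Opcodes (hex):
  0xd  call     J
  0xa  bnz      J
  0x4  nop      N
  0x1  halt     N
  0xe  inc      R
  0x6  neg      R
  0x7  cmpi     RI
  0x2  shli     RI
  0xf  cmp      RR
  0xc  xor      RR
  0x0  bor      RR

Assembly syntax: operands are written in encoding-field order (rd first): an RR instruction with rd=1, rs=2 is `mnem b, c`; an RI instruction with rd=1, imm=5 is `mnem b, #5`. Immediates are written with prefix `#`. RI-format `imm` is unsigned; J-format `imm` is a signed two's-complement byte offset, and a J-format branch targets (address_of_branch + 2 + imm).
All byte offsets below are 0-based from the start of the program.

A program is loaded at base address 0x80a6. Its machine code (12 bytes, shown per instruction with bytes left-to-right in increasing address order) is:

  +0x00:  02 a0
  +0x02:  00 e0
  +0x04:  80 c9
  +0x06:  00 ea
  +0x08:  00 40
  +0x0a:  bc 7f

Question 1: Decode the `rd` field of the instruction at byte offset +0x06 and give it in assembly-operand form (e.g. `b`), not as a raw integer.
@+06  little-endian(00 ea) = 0xea00
  top 4b → 0xe → inc [R]
  rd@[11:9]=0x5 ⇒ h

h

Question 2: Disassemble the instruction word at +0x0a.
[0a] bc 7f → 0x7fbc
  top 4b → 0x7 → cmpi [RI]
  rd: (w>>9)&0x7=0x7 → m
  imm: (w>>0)&0x1ff=0x1bc → #444

cmpi m, #444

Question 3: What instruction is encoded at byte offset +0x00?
bnz #2

@+00  little-endian(02 a0) = 0xa002
  op=0xa002>>12=0xa ⇒ bnz (J)
  imm@[11:0]=0x2 ⇒ #2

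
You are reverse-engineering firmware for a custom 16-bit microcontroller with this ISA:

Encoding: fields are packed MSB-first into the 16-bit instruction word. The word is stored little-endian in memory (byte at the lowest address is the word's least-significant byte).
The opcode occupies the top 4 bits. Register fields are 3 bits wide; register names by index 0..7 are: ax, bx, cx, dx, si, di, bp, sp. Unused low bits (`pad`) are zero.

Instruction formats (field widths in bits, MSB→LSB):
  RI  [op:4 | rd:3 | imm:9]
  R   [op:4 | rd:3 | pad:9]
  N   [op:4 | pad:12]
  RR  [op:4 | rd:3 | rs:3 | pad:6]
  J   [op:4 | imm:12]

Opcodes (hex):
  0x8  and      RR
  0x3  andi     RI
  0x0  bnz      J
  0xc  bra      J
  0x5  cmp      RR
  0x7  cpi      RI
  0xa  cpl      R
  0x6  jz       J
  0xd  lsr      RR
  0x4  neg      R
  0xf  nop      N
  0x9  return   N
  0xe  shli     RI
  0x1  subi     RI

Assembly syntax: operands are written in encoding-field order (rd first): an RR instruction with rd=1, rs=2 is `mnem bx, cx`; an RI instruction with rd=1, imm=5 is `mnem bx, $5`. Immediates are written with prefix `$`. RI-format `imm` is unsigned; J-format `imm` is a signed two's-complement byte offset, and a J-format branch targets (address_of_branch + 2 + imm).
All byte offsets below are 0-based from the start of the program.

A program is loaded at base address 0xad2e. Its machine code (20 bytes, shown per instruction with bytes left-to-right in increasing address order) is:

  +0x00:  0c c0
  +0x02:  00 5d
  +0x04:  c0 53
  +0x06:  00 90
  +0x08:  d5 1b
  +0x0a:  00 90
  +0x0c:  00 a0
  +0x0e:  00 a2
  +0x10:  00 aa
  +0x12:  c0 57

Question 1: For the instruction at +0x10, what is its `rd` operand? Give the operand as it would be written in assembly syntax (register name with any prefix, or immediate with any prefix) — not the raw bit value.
di

+0x10: 00 aa ⇒ word 0xaa00 (little)
  opcode bits[15:12]=0xa: cpl/R
  [11:9] rd=5 = di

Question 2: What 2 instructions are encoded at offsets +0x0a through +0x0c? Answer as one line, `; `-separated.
return; cpl ax

[0a] 00 90 → 0x9000
  top 4b → 0x9 → return [N]
[0c] 00 a0 → 0xa000
  top 4b → 0xa → cpl [R]
  [11:9] rd=0 = ax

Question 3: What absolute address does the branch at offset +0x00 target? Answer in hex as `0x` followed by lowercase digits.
0xad3c

[00] 0c c0 → 0xc00c
  top 4b → 0xc → bra [J]
  [11:0] imm=12 = $12
  target = base 0xad2e + off 0x00 + 2 + imm 12 = 0xad3c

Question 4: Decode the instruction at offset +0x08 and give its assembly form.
subi di, $469

off 0x08: read d5 1b as little → 0x1bd5
  opcode bits[15:12]=0x1: subi/RI
  rd@[11:9]=0x5 ⇒ di
  imm@[8:0]=0x1d5 ⇒ $469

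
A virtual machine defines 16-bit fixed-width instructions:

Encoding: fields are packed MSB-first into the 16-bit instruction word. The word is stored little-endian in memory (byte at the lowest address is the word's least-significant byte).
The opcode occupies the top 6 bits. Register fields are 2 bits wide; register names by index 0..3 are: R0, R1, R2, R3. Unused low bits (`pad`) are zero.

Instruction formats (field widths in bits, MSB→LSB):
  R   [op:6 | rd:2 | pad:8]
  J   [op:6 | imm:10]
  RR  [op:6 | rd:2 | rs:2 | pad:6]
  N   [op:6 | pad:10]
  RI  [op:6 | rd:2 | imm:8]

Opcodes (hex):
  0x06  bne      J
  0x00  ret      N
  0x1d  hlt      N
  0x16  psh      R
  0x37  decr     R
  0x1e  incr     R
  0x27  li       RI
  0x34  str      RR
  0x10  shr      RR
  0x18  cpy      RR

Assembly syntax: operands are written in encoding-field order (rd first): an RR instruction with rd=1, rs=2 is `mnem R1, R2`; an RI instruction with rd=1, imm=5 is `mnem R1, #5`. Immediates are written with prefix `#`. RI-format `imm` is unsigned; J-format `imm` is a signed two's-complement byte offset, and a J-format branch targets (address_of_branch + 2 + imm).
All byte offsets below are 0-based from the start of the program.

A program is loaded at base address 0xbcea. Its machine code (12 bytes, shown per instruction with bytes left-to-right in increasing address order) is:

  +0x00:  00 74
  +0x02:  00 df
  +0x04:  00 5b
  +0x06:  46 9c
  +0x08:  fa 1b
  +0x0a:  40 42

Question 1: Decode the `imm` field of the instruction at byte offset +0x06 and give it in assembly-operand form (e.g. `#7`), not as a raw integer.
#70

+0x06: 46 9c ⇒ word 0x9c46 (little)
  top 6b → 0x27 → li [RI]
  rd@[9:8]=0x0 ⇒ R0
  imm@[7:0]=0x46 ⇒ #70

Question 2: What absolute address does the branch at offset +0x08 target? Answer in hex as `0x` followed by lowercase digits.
0xbcee

off 0x08: read fa 1b as little → 0x1bfa
  op=0x1bfa>>10=0x6 ⇒ bne (J)
  imm@[9:0]=0x3fa (s10→-6) ⇒ #-6
  target = base 0xbcea + off 0x08 + 2 + imm -6 = 0xbcee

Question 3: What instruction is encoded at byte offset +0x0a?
shr R2, R1

[0a] 40 42 → 0x4240
  opcode bits[15:10]=0x10: shr/RR
  rd: (w>>8)&0x3=0x2 → R2
  rs: (w>>6)&0x3=0x1 → R1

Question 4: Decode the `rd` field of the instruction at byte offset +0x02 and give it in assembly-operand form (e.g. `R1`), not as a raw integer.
[02] 00 df → 0xdf00
  opcode bits[15:10]=0x37: decr/R
  rd: (w>>8)&0x3=0x3 → R3

R3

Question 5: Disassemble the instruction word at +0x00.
hlt

@+00  little-endian(00 74) = 0x7400
  top 6b → 0x1d → hlt [N]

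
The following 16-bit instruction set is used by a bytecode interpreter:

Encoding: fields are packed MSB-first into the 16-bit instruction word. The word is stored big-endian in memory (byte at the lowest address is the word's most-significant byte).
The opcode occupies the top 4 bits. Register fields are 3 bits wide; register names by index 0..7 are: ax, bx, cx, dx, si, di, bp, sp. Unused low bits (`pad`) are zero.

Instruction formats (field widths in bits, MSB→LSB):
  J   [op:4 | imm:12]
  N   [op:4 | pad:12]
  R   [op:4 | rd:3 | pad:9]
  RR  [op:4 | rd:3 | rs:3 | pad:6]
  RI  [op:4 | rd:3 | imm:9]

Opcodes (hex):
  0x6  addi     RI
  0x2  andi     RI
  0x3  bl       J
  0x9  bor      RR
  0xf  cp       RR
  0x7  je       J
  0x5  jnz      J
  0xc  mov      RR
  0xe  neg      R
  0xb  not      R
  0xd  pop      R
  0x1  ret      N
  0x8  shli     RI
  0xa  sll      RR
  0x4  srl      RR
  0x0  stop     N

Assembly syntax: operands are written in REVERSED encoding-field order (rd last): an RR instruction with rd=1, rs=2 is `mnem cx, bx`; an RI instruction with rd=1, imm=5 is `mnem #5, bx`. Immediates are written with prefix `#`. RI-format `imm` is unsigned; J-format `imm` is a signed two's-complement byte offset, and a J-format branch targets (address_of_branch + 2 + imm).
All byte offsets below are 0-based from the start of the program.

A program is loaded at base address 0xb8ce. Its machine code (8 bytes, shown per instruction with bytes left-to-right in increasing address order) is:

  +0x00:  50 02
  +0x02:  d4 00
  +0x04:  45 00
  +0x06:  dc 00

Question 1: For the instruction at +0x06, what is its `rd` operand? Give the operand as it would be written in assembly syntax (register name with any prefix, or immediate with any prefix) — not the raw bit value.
bp

@+06  big-endian(dc 00) = 0xdc00
  top 4b → 0xd → pop [R]
  rd: (w>>9)&0x7=0x6 → bp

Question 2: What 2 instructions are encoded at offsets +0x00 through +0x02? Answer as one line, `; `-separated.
off 0x00: read 50 02 as big → 0x5002
  top 4b → 0x5 → jnz [J]
  [11:0] imm=2 = #2
off 0x02: read d4 00 as big → 0xd400
  top 4b → 0xd → pop [R]
  [11:9] rd=2 = cx

jnz #2; pop cx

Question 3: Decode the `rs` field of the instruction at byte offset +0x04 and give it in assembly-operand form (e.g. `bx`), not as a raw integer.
+0x04: 45 00 ⇒ word 0x4500 (big)
  opcode bits[15:12]=0x4: srl/RR
  rd: (w>>9)&0x7=0x2 → cx
  rs: (w>>6)&0x7=0x4 → si

si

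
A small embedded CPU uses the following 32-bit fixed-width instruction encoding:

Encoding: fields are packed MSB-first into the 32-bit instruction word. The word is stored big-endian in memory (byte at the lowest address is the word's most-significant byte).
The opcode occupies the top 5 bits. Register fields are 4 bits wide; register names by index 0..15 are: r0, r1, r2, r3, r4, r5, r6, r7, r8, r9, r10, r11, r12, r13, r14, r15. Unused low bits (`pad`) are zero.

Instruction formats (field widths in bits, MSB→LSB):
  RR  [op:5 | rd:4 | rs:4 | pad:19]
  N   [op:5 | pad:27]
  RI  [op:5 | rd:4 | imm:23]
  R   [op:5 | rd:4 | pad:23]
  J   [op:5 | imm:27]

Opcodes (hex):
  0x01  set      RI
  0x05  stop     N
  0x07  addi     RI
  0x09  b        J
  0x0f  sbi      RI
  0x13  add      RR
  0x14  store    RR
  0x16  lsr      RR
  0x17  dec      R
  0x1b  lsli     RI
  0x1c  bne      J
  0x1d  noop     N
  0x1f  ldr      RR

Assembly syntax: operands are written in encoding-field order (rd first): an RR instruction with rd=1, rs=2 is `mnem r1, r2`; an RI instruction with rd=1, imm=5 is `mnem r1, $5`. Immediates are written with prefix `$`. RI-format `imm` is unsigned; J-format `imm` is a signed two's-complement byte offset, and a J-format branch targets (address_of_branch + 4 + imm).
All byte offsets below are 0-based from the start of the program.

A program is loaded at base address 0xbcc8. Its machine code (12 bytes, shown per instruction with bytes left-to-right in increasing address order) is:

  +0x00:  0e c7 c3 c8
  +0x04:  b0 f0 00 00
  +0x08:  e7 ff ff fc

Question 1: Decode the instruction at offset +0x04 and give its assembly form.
+0x04: b0 f0 00 00 ⇒ word 0xb0f00000 (big)
  top 5b → 0x16 → lsr [RR]
  rd@[26:23]=0x1 ⇒ r1
  rs@[22:19]=0xe ⇒ r14

lsr r1, r14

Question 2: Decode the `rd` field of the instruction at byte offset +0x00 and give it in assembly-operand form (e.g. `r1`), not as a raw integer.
r13

[00] 0e c7 c3 c8 → 0x0ec7c3c8
  op=0x0ec7c3c8>>27=0x1 ⇒ set (RI)
  rd: (w>>23)&0xf=0xd → r13
  imm: (w>>0)&0x7fffff=0x47c3c8 → $4703176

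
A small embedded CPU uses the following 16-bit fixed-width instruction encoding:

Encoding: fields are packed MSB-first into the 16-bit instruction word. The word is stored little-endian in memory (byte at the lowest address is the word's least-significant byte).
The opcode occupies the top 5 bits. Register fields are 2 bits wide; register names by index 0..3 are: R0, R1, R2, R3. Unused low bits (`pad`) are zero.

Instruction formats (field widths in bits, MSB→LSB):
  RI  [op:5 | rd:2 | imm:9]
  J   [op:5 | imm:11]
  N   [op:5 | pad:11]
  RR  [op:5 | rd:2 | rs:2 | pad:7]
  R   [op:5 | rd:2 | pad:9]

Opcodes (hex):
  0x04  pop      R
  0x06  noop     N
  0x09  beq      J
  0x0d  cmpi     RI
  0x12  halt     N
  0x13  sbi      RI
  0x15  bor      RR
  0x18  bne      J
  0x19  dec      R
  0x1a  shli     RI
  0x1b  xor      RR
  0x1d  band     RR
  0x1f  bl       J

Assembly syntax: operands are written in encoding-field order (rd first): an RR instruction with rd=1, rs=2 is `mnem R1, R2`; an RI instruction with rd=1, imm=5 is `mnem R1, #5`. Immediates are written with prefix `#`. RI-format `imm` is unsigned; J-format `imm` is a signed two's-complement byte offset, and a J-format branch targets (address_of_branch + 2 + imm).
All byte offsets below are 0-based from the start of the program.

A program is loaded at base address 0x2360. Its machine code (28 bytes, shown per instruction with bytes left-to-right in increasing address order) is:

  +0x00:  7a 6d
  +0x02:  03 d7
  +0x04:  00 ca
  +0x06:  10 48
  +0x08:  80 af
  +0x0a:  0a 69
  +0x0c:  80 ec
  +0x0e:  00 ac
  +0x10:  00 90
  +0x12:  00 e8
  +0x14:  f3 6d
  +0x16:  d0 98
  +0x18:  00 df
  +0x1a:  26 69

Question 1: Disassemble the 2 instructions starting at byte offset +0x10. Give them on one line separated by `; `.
halt; band R0, R0

[10] 00 90 → 0x9000
  opcode bits[15:11]=0x12: halt/N
[12] 00 e8 → 0xe800
  opcode bits[15:11]=0x1d: band/RR
  rd: (w>>9)&0x3=0x0 → R0
  rs: (w>>7)&0x3=0x0 → R0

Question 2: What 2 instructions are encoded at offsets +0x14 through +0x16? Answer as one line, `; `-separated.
cmpi R2, #499; sbi R0, #208

off 0x14: read f3 6d as little → 0x6df3
  op=0x6df3>>11=0xd ⇒ cmpi (RI)
  rd: (w>>9)&0x3=0x2 → R2
  imm: (w>>0)&0x1ff=0x1f3 → #499
off 0x16: read d0 98 as little → 0x98d0
  op=0x98d0>>11=0x13 ⇒ sbi (RI)
  rd: (w>>9)&0x3=0x0 → R0
  imm: (w>>0)&0x1ff=0xd0 → #208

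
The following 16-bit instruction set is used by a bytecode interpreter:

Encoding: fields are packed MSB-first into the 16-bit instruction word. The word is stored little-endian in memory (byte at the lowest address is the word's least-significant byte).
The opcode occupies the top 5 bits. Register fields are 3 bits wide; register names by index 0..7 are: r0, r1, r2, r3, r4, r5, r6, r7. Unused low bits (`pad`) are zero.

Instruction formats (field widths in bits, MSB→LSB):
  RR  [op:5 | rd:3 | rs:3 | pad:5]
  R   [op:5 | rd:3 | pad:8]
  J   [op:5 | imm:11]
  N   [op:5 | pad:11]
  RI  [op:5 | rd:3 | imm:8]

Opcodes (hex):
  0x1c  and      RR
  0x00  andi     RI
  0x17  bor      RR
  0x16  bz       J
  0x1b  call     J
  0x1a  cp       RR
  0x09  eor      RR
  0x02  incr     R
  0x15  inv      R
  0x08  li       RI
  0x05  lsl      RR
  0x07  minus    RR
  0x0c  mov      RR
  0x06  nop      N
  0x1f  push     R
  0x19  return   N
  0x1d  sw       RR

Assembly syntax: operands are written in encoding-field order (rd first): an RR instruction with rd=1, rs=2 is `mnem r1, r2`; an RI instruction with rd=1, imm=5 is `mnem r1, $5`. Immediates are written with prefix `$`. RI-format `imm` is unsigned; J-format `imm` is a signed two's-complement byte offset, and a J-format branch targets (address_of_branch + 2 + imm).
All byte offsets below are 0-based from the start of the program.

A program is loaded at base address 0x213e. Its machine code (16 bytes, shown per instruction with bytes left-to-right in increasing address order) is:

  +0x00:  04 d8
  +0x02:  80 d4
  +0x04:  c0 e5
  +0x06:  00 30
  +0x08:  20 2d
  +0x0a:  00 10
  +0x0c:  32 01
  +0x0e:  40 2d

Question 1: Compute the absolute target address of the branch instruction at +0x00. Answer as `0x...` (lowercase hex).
0x2144

+0x00: 04 d8 ⇒ word 0xd804 (little)
  top 5b → 0x1b → call [J]
  [10:0] imm=4 = $4
  target = base 0x213e + off 0x00 + 2 + imm 4 = 0x2144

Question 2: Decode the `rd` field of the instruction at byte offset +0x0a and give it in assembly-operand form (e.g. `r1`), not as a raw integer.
r0

[0a] 00 10 → 0x1000
  op=0x1000>>11=0x2 ⇒ incr (R)
  [10:8] rd=0 = r0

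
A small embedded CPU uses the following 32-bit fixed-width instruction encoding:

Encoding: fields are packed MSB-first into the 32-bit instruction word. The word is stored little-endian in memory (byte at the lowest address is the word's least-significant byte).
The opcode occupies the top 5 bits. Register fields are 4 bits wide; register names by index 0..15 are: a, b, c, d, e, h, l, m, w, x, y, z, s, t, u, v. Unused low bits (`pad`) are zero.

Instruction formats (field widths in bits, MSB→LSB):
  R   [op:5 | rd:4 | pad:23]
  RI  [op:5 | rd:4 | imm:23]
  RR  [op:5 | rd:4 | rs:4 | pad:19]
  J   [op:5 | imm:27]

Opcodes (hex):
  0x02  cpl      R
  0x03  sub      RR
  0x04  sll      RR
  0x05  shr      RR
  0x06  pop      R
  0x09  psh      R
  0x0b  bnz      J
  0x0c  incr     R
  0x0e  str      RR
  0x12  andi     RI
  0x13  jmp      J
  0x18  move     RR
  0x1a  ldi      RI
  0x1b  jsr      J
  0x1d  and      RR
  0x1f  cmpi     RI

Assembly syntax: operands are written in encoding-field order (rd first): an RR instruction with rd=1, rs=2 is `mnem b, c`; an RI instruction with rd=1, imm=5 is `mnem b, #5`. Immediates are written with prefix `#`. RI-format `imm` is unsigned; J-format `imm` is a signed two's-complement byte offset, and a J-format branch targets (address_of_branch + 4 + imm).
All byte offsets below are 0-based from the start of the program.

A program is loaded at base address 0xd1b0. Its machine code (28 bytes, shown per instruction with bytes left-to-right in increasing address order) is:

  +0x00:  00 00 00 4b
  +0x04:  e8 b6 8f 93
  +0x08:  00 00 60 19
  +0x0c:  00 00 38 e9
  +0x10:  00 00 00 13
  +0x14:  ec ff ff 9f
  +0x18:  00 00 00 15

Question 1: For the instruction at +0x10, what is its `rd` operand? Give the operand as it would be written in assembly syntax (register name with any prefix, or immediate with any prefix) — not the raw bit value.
l

off 0x10: read 00 00 00 13 as little → 0x13000000
  top 5b → 0x2 → cpl [R]
  [26:23] rd=6 = l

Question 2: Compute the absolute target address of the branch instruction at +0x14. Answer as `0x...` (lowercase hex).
@+14  little-endian(ec ff ff 9f) = 0x9fffffec
  opcode bits[31:27]=0x13: jmp/J
  [26:0] imm=134217708 (s27→-20) = #-20
  target = base 0xd1b0 + off 0x14 + 4 + imm -20 = 0xd1b4

0xd1b4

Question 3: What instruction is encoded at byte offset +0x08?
+0x08: 00 00 60 19 ⇒ word 0x19600000 (little)
  opcode bits[31:27]=0x3: sub/RR
  rd@[26:23]=0x2 ⇒ c
  rs@[22:19]=0xc ⇒ s

sub c, s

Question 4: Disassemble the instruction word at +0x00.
psh l

@+00  little-endian(00 00 00 4b) = 0x4b000000
  op=0x4b000000>>27=0x9 ⇒ psh (R)
  rd: (w>>23)&0xf=0x6 → l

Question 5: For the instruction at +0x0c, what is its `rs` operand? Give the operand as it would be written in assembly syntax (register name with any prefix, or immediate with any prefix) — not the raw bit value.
@+0c  little-endian(00 00 38 e9) = 0xe9380000
  opcode bits[31:27]=0x1d: and/RR
  [26:23] rd=2 = c
  [22:19] rs=7 = m

m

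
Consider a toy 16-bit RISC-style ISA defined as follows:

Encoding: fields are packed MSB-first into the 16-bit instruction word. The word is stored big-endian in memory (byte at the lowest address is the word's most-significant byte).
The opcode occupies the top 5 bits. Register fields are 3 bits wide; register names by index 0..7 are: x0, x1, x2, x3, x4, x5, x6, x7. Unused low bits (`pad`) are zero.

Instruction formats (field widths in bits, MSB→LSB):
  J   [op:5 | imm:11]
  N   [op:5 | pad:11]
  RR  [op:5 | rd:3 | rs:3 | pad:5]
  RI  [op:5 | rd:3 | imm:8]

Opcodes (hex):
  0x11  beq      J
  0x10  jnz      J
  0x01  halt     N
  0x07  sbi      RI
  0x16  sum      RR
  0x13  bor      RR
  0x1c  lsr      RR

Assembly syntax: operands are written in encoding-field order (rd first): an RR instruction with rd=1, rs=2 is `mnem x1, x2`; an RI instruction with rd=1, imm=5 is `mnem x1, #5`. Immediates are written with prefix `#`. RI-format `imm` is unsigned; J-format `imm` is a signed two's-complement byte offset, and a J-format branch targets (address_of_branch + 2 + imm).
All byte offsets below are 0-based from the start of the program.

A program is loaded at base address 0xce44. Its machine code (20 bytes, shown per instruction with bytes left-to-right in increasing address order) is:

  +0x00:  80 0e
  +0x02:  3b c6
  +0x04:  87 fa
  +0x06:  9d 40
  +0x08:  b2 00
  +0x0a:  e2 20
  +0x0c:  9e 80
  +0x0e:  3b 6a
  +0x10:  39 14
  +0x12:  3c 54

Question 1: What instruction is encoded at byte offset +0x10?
@+10  big-endian(39 14) = 0x3914
  op=0x3914>>11=0x7 ⇒ sbi (RI)
  rd@[10:8]=0x1 ⇒ x1
  imm@[7:0]=0x14 ⇒ #20

sbi x1, #20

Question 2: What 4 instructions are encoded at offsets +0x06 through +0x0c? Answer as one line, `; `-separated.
+0x06: 9d 40 ⇒ word 0x9d40 (big)
  opcode bits[15:11]=0x13: bor/RR
  rd: (w>>8)&0x7=0x5 → x5
  rs: (w>>5)&0x7=0x2 → x2
+0x08: b2 00 ⇒ word 0xb200 (big)
  opcode bits[15:11]=0x16: sum/RR
  rd: (w>>8)&0x7=0x2 → x2
  rs: (w>>5)&0x7=0x0 → x0
+0x0a: e2 20 ⇒ word 0xe220 (big)
  opcode bits[15:11]=0x1c: lsr/RR
  rd: (w>>8)&0x7=0x2 → x2
  rs: (w>>5)&0x7=0x1 → x1
+0x0c: 9e 80 ⇒ word 0x9e80 (big)
  opcode bits[15:11]=0x13: bor/RR
  rd: (w>>8)&0x7=0x6 → x6
  rs: (w>>5)&0x7=0x4 → x4

bor x5, x2; sum x2, x0; lsr x2, x1; bor x6, x4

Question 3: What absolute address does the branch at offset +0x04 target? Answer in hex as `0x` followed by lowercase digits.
+0x04: 87 fa ⇒ word 0x87fa (big)
  top 5b → 0x10 → jnz [J]
  [10:0] imm=2042 (s11→-6) = #-6
  target = base 0xce44 + off 0x04 + 2 + imm -6 = 0xce44

0xce44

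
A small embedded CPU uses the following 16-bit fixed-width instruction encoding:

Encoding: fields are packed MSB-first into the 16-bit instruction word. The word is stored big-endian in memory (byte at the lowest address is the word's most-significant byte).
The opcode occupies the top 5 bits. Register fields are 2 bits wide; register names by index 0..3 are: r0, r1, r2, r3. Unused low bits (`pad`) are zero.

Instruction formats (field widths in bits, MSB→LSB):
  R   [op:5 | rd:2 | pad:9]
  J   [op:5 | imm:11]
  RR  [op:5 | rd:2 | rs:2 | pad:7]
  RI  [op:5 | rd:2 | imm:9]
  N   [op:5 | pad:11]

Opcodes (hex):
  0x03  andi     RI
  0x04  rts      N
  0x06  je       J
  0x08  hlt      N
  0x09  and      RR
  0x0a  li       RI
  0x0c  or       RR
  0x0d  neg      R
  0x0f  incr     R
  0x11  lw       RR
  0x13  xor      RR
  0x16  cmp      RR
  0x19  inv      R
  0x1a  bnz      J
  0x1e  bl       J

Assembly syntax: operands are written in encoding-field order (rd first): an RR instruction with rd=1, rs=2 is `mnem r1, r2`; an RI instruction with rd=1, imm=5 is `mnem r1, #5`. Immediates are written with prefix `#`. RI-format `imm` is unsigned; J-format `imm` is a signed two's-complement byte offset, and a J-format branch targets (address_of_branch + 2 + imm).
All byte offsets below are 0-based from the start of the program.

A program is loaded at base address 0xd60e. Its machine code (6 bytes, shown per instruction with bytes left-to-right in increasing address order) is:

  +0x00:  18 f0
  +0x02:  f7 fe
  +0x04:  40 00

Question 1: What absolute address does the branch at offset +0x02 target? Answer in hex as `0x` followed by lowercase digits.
@+02  big-endian(f7 fe) = 0xf7fe
  top 5b → 0x1e → bl [J]
  imm@[10:0]=0x7fe (s11→-2) ⇒ #-2
  target = base 0xd60e + off 0x02 + 2 + imm -2 = 0xd610

0xd610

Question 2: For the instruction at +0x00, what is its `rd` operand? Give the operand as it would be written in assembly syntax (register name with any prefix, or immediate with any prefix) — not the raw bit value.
@+00  big-endian(18 f0) = 0x18f0
  opcode bits[15:11]=0x3: andi/RI
  rd: (w>>9)&0x3=0x0 → r0
  imm: (w>>0)&0x1ff=0xf0 → #240

r0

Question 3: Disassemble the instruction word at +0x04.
hlt

+0x04: 40 00 ⇒ word 0x4000 (big)
  op=0x4000>>11=0x8 ⇒ hlt (N)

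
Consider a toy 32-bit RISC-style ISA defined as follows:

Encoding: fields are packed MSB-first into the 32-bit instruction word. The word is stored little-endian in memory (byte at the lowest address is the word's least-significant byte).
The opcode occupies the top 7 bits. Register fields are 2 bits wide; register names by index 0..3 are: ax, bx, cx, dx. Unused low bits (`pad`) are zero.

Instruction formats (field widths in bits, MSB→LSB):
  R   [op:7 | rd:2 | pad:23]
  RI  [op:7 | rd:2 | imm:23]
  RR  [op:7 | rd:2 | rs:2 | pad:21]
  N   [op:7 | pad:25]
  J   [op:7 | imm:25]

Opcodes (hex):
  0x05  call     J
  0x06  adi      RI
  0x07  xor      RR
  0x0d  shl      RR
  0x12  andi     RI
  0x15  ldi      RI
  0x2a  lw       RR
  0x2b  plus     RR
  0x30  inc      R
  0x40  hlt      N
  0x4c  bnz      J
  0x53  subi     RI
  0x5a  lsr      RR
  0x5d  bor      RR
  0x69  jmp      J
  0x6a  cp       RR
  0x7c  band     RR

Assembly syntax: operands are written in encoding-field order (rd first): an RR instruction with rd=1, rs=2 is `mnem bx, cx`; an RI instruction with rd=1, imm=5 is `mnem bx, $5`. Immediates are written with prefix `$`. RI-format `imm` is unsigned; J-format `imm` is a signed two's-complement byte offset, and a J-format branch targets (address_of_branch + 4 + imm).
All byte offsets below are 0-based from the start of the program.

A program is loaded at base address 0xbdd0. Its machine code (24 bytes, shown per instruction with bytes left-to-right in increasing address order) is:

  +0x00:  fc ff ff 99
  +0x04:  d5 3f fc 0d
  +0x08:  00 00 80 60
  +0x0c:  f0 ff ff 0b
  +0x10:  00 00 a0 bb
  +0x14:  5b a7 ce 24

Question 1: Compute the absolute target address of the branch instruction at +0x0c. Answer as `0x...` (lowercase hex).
0xbdd0

@+0c  little-endian(f0 ff ff 0b) = 0x0bfffff0
  op=0x0bfffff0>>25=0x5 ⇒ call (J)
  [24:0] imm=33554416 (s25→-16) = $-16
  target = base 0xbdd0 + off 0x0c + 4 + imm -16 = 0xbdd0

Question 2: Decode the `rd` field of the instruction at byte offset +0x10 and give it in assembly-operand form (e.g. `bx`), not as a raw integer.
dx

@+10  little-endian(00 00 a0 bb) = 0xbba00000
  op=0xbba00000>>25=0x5d ⇒ bor (RR)
  rd@[24:23]=0x3 ⇒ dx
  rs@[22:21]=0x1 ⇒ bx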